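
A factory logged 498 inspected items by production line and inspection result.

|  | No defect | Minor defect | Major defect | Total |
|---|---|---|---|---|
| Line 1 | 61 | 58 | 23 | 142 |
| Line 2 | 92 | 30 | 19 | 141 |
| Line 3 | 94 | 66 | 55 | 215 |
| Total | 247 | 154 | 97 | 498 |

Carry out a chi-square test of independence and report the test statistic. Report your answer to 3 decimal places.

25.995

Grand total N = 498.
Expected counts (row total × column total / N):
  Line 1, No defect: 142×247/498 = 70.4297
  Line 1, Minor defect: 142×154/498 = 43.9116
  Line 1, Major defect: 142×97/498 = 27.6586
  Line 2, No defect: 141×247/498 = 69.9337
  Line 2, Minor defect: 141×154/498 = 43.6024
  Line 2, Major defect: 141×97/498 = 27.4639
  Line 3, No defect: 215×247/498 = 106.6365
  Line 3, Minor defect: 215×154/498 = 66.4859
  Line 3, Major defect: 215×97/498 = 41.8775
Contributions (O − E)²/E:
  (61 − 70.4297)²/70.4297 = 1.2625
  (58 − 43.9116)²/43.9116 = 4.5201
  (23 − 27.6586)²/27.6586 = 0.7847
  (92 − 69.9337)²/69.9337 = 6.9626
  (30 − 43.6024)²/43.6024 = 4.2435
  (19 − 27.4639)²/27.4639 = 2.6084
  (94 − 106.6365)²/106.6365 = 1.4974
  (66 − 66.4859)²/66.4859 = 0.0036
  (55 − 41.8775)²/41.8775 = 4.1120
χ² = 1.2625 + 4.5201 + 0.7847 + 6.9626 + 4.2435 + 2.6084 + 1.4974 + 0.0036 + 4.1120 = 25.995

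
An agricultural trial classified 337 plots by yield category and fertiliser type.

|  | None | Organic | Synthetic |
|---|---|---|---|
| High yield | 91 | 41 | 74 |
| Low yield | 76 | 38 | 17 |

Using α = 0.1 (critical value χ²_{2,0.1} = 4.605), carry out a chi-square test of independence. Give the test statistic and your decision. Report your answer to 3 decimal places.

21.540; reject H₀

Row totals: 206, 131. Column totals: 167, 79, 91. Grand total N = 337.
Expected counts (row total × column total / N):
  High yield, None: 206×167/337 = 102.0831
  High yield, Organic: 206×79/337 = 48.2908
  High yield, Synthetic: 206×91/337 = 55.6261
  Low yield, None: 131×167/337 = 64.9169
  Low yield, Organic: 131×79/337 = 30.7092
  Low yield, Synthetic: 131×91/337 = 35.3739
Contributions (O − E)²/E:
  (91 − 102.0831)²/102.0831 = 1.2033
  (41 − 48.2908)²/48.2908 = 1.1007
  (74 − 55.6261)²/55.6261 = 6.0691
  (76 − 64.9169)²/64.9169 = 1.8922
  (38 − 30.7092)²/30.7092 = 1.7309
  (17 − 35.3739)²/35.3739 = 9.5438
χ² = 1.2033 + 1.1007 + 6.0691 + 1.8922 + 1.7309 + 9.5438 = 21.540
df = (2−1)(3−1) = 2. Since 21.540 > 4.605, reject the null hypothesis of independence at α = 0.1.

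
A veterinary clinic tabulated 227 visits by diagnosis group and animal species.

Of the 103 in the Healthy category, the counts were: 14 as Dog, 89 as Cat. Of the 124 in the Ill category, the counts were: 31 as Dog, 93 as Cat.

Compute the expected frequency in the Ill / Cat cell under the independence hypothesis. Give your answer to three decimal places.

99.419

Row total (Ill) = 124; column total (Cat) = 182; grand total N = 227.
Expected count = (row total × column total) / N = 124 × 182 / 227 = 99.419.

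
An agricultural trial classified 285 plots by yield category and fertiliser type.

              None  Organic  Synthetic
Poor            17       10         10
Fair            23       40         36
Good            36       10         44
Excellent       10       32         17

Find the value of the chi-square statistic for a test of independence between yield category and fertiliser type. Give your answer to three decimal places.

Row totals: 37, 99, 90, 59. Column totals: 86, 92, 107. Grand total N = 285.
Expected counts (row total × column total / N):
  Poor, None: 37×86/285 = 11.1649
  Poor, Organic: 37×92/285 = 11.9439
  Poor, Synthetic: 37×107/285 = 13.8912
  Fair, None: 99×86/285 = 29.8737
  Fair, Organic: 99×92/285 = 31.9579
  Fair, Synthetic: 99×107/285 = 37.1684
  Good, None: 90×86/285 = 27.1579
  Good, Organic: 90×92/285 = 29.0526
  Good, Synthetic: 90×107/285 = 33.7895
  Excellent, None: 59×86/285 = 17.8035
  Excellent, Organic: 59×92/285 = 19.0456
  Excellent, Synthetic: 59×107/285 = 22.1509
Contributions (O − E)²/E:
  (17 − 11.1649)²/11.1649 = 3.0496
  (10 − 11.9439)²/11.9439 = 0.3164
  (10 − 13.8912)²/13.8912 = 1.0900
  (23 − 29.8737)²/29.8737 = 1.5816
  (40 − 31.9579)²/31.9579 = 2.0238
  (36 − 37.1684)²/37.1684 = 0.0367
  (36 − 27.1579)²/27.1579 = 2.8788
  (10 − 29.0526)²/29.0526 = 12.4946
  (44 − 33.7895)²/33.7895 = 3.0854
  (10 − 17.8035)²/17.8035 = 3.4204
  (32 − 19.0456)²/19.0456 = 8.8113
  (17 − 22.1509)²/22.1509 = 1.1978
χ² = 3.0496 + 0.3164 + 1.0900 + 1.5816 + 2.0238 + 0.0367 + 2.8788 + 12.4946 + 3.0854 + 3.4204 + 8.8113 + 1.1978 = 39.986

39.986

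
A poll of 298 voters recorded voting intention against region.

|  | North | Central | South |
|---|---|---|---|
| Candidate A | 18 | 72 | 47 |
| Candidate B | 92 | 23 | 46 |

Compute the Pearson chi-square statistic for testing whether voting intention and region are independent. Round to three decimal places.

Row totals: 137, 161. Column totals: 110, 95, 93. Grand total N = 298.
Expected counts (row total × column total / N):
  Candidate A, North: 137×110/298 = 50.5705
  Candidate A, Central: 137×95/298 = 43.6745
  Candidate A, South: 137×93/298 = 42.7550
  Candidate B, North: 161×110/298 = 59.4295
  Candidate B, Central: 161×95/298 = 51.3255
  Candidate B, South: 161×93/298 = 50.2450
Contributions (O − E)²/E:
  (18 − 50.5705)²/50.5705 = 20.9774
  (72 − 43.6745)²/43.6745 = 18.3708
  (47 − 42.7550)²/42.7550 = 0.4215
  (92 − 59.4295)²/59.4295 = 17.8504
  (23 − 51.3255)²/51.3255 = 15.6323
  (46 − 50.2450)²/50.2450 = 0.3586
χ² = 20.9774 + 18.3708 + 0.4215 + 17.8504 + 15.6323 + 0.3586 = 73.611

73.611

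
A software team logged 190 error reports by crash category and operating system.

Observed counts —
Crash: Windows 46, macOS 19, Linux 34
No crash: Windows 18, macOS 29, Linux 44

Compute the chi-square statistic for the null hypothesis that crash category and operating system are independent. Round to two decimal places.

15.31

Row totals: 99, 91. Column totals: 64, 48, 78. Grand total N = 190.
Expected counts (row total × column total / N):
  Crash, Windows: 99×64/190 = 33.347
  Crash, macOS: 99×48/190 = 25.011
  Crash, Linux: 99×78/190 = 40.642
  No crash, Windows: 91×64/190 = 30.653
  No crash, macOS: 91×48/190 = 22.989
  No crash, Linux: 91×78/190 = 37.358
Contributions (O − E)²/E:
  (46 − 33.347)²/33.347 = 4.8010
  (19 − 25.011)²/25.011 = 1.4446
  (34 − 40.642)²/40.642 = 1.0855
  (18 − 30.653)²/30.653 = 5.2229
  (29 − 22.989)²/22.989 = 1.5717
  (44 − 37.358)²/37.358 = 1.1809
χ² = 4.8010 + 1.4446 + 1.0855 + 5.2229 + 1.5717 + 1.1809 = 15.31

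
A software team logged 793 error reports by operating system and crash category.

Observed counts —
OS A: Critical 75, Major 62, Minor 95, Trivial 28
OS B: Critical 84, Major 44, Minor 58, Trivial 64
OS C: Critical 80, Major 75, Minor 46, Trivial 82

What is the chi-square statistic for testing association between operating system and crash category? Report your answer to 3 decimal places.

Row totals: 260, 250, 283. Column totals: 239, 181, 199, 174. Grand total N = 793.
Expected counts (row total × column total / N):
  OS A, Critical: 260×239/793 = 78.3607
  OS A, Major: 260×181/793 = 59.3443
  OS A, Minor: 260×199/793 = 65.2459
  OS A, Trivial: 260×174/793 = 57.0492
  OS B, Critical: 250×239/793 = 75.3468
  OS B, Major: 250×181/793 = 57.0618
  OS B, Minor: 250×199/793 = 62.7364
  OS B, Trivial: 250×174/793 = 54.8550
  OS C, Critical: 283×239/793 = 85.2926
  OS C, Major: 283×181/793 = 64.5939
  OS C, Minor: 283×199/793 = 71.0177
  OS C, Trivial: 283×174/793 = 62.0958
Contributions (O − E)²/E:
  (75 − 78.3607)²/78.3607 = 0.1441
  (62 − 59.3443)²/59.3443 = 0.1188
  (95 − 65.2459)²/65.2459 = 13.5688
  (28 − 57.0492)²/57.0492 = 14.7917
  (84 − 75.3468)²/75.3468 = 0.9938
  (44 − 57.0618)²/57.0618 = 2.9899
  (58 − 62.7364)²/62.7364 = 0.3576
  (64 − 54.8550)²/54.8550 = 1.5246
  (80 − 85.2926)²/85.2926 = 0.3284
  (75 − 64.5939)²/64.5939 = 1.6764
  (46 − 71.0177)²/71.0177 = 8.8131
  (82 − 62.0958)²/62.0958 = 6.3801
χ² = 0.1441 + 0.1188 + 13.5688 + 14.7917 + 0.9938 + 2.9899 + 0.3576 + 1.5246 + 0.3284 + 1.6764 + 8.8131 + 6.3801 = 51.687

51.687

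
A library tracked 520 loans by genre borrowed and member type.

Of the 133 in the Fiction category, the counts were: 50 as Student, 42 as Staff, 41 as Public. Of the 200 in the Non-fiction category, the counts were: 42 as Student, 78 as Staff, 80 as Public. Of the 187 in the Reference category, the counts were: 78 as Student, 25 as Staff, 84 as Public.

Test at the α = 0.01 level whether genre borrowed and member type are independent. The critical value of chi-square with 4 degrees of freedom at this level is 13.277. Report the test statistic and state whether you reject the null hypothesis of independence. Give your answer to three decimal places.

Row totals: 133, 200, 187. Column totals: 170, 145, 205. Grand total N = 520.
Expected counts (row total × column total / N):
  Fiction, Student: 133×170/520 = 43.4808
  Fiction, Staff: 133×145/520 = 37.0865
  Fiction, Public: 133×205/520 = 52.4327
  Non-fiction, Student: 200×170/520 = 65.3846
  Non-fiction, Staff: 200×145/520 = 55.7692
  Non-fiction, Public: 200×205/520 = 78.8462
  Reference, Student: 187×170/520 = 61.1346
  Reference, Staff: 187×145/520 = 52.1442
  Reference, Public: 187×205/520 = 73.7212
Contributions (O − E)²/E:
  (50 − 43.4808)²/43.4808 = 0.9774
  (42 − 37.0865)²/37.0865 = 0.6510
  (41 − 52.4327)²/52.4327 = 2.4928
  (42 − 65.3846)²/65.3846 = 8.3634
  (78 − 55.7692)²/55.7692 = 8.8617
  (80 − 78.8462)²/78.8462 = 0.0169
  (78 − 61.1346)²/61.1346 = 4.6527
  (25 − 52.1442)²/52.1442 = 14.1302
  (84 − 73.7212)²/73.7212 = 1.4332
χ² = 0.9774 + 0.6510 + 2.4928 + 8.3634 + 8.8617 + 0.0169 + 4.6527 + 14.1302 + 1.4332 = 41.579
df = (3−1)(3−1) = 4. Since 41.579 > 13.277, reject the null hypothesis of independence at α = 0.01.

41.579; reject H₀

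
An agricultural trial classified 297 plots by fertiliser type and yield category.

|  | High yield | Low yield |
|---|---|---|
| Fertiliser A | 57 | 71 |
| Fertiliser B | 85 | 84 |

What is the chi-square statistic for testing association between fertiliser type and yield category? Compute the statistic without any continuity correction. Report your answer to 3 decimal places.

0.970

Row totals: 128, 169. Column totals: 142, 155. Grand total N = 297.
Expected counts (row total × column total / N):
  Fertiliser A, High yield: 128×142/297 = 61.1987
  Fertiliser A, Low yield: 128×155/297 = 66.8013
  Fertiliser B, High yield: 169×142/297 = 80.8013
  Fertiliser B, Low yield: 169×155/297 = 88.1987
Contributions (O − E)²/E:
  (57 − 61.1987)²/61.1987 = 0.2881
  (71 − 66.8013)²/66.8013 = 0.2639
  (85 − 80.8013)²/80.8013 = 0.2182
  (84 − 88.1987)²/88.1987 = 0.1999
χ² = 0.2881 + 0.2639 + 0.2182 + 0.1999 = 0.970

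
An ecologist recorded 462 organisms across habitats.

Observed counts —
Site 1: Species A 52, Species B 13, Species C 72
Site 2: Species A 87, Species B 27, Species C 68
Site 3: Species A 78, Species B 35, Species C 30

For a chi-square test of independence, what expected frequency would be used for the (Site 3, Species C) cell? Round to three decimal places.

Row total (Site 3) = 143; column total (Species C) = 170; grand total N = 462.
Expected count = (row total × column total) / N = 143 × 170 / 462 = 52.619.

52.619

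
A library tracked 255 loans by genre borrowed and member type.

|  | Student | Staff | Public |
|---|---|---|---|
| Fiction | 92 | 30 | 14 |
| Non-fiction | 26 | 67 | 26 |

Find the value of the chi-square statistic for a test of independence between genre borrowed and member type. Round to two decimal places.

Row totals: 136, 119. Column totals: 118, 97, 40. Grand total N = 255.
Expected counts (row total × column total / N):
  Fiction, Student: 136×118/255 = 62.9333
  Fiction, Staff: 136×97/255 = 51.7333
  Fiction, Public: 136×40/255 = 21.3333
  Non-fiction, Student: 119×118/255 = 55.0667
  Non-fiction, Staff: 119×97/255 = 45.2667
  Non-fiction, Public: 119×40/255 = 18.6667
Contributions (O − E)²/E:
  (92 − 62.9333)²/62.9333 = 13.4249
  (30 − 51.7333)²/51.7333 = 9.1302
  (14 − 21.3333)²/21.3333 = 2.5208
  (26 − 55.0667)²/55.0667 = 15.3427
  (67 − 45.2667)²/45.2667 = 10.4345
  (26 − 18.6667)²/18.6667 = 2.8809
χ² = 13.4249 + 9.1302 + 2.5208 + 15.3427 + 10.4345 + 2.8809 = 53.73

53.73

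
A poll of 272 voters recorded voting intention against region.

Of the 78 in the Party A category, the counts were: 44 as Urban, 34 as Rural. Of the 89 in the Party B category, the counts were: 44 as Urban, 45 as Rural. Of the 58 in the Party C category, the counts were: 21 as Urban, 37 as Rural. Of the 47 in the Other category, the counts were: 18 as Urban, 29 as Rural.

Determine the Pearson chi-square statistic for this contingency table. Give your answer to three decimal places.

7.122

Row totals: 78, 89, 58, 47. Column totals: 127, 145. Grand total N = 272.
Expected counts (row total × column total / N):
  Party A, Urban: 78×127/272 = 36.4191
  Party A, Rural: 78×145/272 = 41.5809
  Party B, Urban: 89×127/272 = 41.5551
  Party B, Rural: 89×145/272 = 47.4449
  Party C, Urban: 58×127/272 = 27.0809
  Party C, Rural: 58×145/272 = 30.9191
  Other, Urban: 47×127/272 = 21.9449
  Other, Rural: 47×145/272 = 25.0551
Contributions (O − E)²/E:
  (44 − 36.4191)²/36.4191 = 1.5780
  (34 − 41.5809)²/41.5809 = 1.3821
  (44 − 41.5551)²/41.5551 = 0.1438
  (45 − 47.4449)²/47.4449 = 0.1260
  (21 − 27.0809)²/27.0809 = 1.3654
  (37 − 30.9191)²/30.9191 = 1.1959
  (18 − 21.9449)²/21.9449 = 0.7092
  (29 − 25.0551)²/25.0551 = 0.6211
χ² = 1.5780 + 1.3821 + 0.1438 + 0.1260 + 1.3654 + 1.1959 + 0.7092 + 0.6211 = 7.122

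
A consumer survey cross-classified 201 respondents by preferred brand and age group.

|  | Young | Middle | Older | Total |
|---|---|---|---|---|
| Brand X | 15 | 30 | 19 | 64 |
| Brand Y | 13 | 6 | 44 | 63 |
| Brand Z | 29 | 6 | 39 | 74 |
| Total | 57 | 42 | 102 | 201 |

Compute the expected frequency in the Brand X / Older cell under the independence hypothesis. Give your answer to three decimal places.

Row total (Brand X) = 64; column total (Older) = 102; grand total N = 201.
Expected count = (row total × column total) / N = 64 × 102 / 201 = 32.478.

32.478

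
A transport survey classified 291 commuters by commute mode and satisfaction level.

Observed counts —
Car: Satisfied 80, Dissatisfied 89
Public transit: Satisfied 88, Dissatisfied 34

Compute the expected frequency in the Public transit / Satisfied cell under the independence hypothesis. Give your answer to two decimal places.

70.43

Row total (Public transit) = 122; column total (Satisfied) = 168; grand total N = 291.
Expected count = (row total × column total) / N = 122 × 168 / 291 = 70.43.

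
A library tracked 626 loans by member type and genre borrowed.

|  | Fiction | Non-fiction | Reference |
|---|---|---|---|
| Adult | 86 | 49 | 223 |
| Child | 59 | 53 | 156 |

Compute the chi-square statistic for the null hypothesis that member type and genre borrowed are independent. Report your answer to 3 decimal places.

4.176

Row totals: 358, 268. Column totals: 145, 102, 379. Grand total N = 626.
Expected counts (row total × column total / N):
  Adult, Fiction: 358×145/626 = 82.9233
  Adult, Non-fiction: 358×102/626 = 58.3323
  Adult, Reference: 358×379/626 = 216.7444
  Child, Fiction: 268×145/626 = 62.0767
  Child, Non-fiction: 268×102/626 = 43.6677
  Child, Reference: 268×379/626 = 162.2556
Contributions (O − E)²/E:
  (86 − 82.9233)²/82.9233 = 0.1142
  (49 − 58.3323)²/58.3323 = 1.4930
  (223 − 216.7444)²/216.7444 = 0.1805
  (59 − 62.0767)²/62.0767 = 0.1525
  (53 − 43.6677)²/43.6677 = 1.9944
  (156 − 162.2556)²/162.2556 = 0.2412
χ² = 0.1142 + 1.4930 + 0.1805 + 0.1525 + 1.9944 + 0.2412 = 4.176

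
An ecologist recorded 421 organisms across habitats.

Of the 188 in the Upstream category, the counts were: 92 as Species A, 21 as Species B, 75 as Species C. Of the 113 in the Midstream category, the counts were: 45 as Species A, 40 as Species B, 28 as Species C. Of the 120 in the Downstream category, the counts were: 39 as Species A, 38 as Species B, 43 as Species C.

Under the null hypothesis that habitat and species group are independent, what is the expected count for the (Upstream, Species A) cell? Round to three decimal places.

78.594

Row total (Upstream) = 188; column total (Species A) = 176; grand total N = 421.
Expected count = (row total × column total) / N = 188 × 176 / 421 = 78.594.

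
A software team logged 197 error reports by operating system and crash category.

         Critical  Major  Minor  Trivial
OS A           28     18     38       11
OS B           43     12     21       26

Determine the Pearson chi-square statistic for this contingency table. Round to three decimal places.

15.119

Row totals: 95, 102. Column totals: 71, 30, 59, 37. Grand total N = 197.
Expected counts (row total × column total / N):
  OS A, Critical: 95×71/197 = 34.2386
  OS A, Major: 95×30/197 = 14.4670
  OS A, Minor: 95×59/197 = 28.4518
  OS A, Trivial: 95×37/197 = 17.8426
  OS B, Critical: 102×71/197 = 36.7614
  OS B, Major: 102×30/197 = 15.5330
  OS B, Minor: 102×59/197 = 30.5482
  OS B, Trivial: 102×37/197 = 19.1574
Contributions (O − E)²/E:
  (28 − 34.2386)²/34.2386 = 1.1367
  (18 − 14.4670)²/14.4670 = 0.8628
  (38 − 28.4518)²/28.4518 = 3.2043
  (11 − 17.8426)²/17.8426 = 2.6241
  (43 − 36.7614)²/36.7614 = 1.0587
  (12 − 15.5330)²/15.5330 = 0.8036
  (21 − 30.5482)²/30.5482 = 2.9844
  (26 − 19.1574)²/19.1574 = 2.4440
χ² = 1.1367 + 0.8628 + 3.2043 + 2.6241 + 1.0587 + 0.8036 + 2.9844 + 2.4440 = 15.119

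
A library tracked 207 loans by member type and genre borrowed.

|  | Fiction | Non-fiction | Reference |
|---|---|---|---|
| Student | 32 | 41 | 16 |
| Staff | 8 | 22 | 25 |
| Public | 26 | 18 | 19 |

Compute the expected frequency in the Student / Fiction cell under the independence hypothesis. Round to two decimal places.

28.38

Row total (Student) = 89; column total (Fiction) = 66; grand total N = 207.
Expected count = (row total × column total) / N = 89 × 66 / 207 = 28.38.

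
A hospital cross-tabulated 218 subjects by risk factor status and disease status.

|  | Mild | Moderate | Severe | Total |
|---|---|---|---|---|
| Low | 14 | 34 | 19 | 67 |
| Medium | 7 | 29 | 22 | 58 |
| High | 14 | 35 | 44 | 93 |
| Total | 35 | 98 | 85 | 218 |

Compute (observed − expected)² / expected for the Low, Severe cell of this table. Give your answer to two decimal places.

1.94

Row total (Low) = 67; column total (Severe) = 85; N = 218.
Expected count E = 67 × 85 / 218 = 26.124.
Contribution = (O − E)²/E = (19 − 26.124)² / 26.124 = 1.94.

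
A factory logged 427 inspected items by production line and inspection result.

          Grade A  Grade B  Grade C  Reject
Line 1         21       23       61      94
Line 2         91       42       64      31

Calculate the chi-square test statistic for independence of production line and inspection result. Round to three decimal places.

79.525

Row totals: 199, 228. Column totals: 112, 65, 125, 125. Grand total N = 427.
Expected counts (row total × column total / N):
  Line 1, Grade A: 199×112/427 = 52.19672
  Line 1, Grade B: 199×65/427 = 30.29274
  Line 1, Grade C: 199×125/427 = 58.25527
  Line 1, Reject: 199×125/427 = 58.25527
  Line 2, Grade A: 228×112/427 = 59.80328
  Line 2, Grade B: 228×65/427 = 34.70726
  Line 2, Grade C: 228×125/427 = 66.74473
  Line 2, Reject: 228×125/427 = 66.74473
Contributions (O − E)²/E:
  (21 − 52.19672)²/52.19672 = 18.6455
  (23 − 30.29274)²/30.29274 = 1.7557
  (61 − 58.25527)²/58.25527 = 0.1293
  (94 − 58.25527)²/58.25527 = 21.9325
  (91 − 59.80328)²/59.80328 = 16.2739
  (42 − 34.70726)²/34.70726 = 1.5324
  (64 − 66.74473)²/66.74473 = 0.1129
  (31 − 66.74473)²/66.74473 = 19.1429
χ² = 18.6455 + 1.7557 + 0.1293 + 21.9325 + 16.2739 + 1.5324 + 0.1129 + 19.1429 = 79.525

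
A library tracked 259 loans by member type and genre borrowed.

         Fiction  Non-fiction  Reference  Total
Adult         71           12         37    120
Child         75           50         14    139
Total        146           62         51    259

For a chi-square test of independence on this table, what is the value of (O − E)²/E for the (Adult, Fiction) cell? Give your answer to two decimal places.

0.17

Row total (Adult) = 120; column total (Fiction) = 146; N = 259.
Expected count E = 120 × 146 / 259 = 67.645.
Contribution = (O − E)²/E = (71 − 67.645)² / 67.645 = 0.17.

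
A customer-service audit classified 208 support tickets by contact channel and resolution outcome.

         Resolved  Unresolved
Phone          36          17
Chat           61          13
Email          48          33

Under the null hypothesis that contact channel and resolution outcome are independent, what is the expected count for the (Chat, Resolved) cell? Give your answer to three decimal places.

Row total (Chat) = 74; column total (Resolved) = 145; grand total N = 208.
Expected count = (row total × column total) / N = 74 × 145 / 208 = 51.587.

51.587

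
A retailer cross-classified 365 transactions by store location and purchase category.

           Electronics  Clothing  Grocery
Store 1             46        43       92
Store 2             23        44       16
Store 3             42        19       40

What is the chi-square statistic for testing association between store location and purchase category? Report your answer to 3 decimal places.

41.634

Row totals: 181, 83, 101. Column totals: 111, 106, 148. Grand total N = 365.
Expected counts (row total × column total / N):
  Store 1, Electronics: 181×111/365 = 55.0438
  Store 1, Clothing: 181×106/365 = 52.5644
  Store 1, Grocery: 181×148/365 = 73.3918
  Store 2, Electronics: 83×111/365 = 25.2411
  Store 2, Clothing: 83×106/365 = 24.1041
  Store 2, Grocery: 83×148/365 = 33.6548
  Store 3, Electronics: 101×111/365 = 30.7151
  Store 3, Clothing: 101×106/365 = 29.3315
  Store 3, Grocery: 101×148/365 = 40.9534
Contributions (O − E)²/E:
  (46 − 55.0438)²/55.0438 = 1.4859
  (43 − 52.5644)²/52.5644 = 1.7403
  (92 − 73.3918)²/73.3918 = 4.7180
  (23 − 25.2411)²/25.2411 = 0.1990
  (44 − 24.1041)²/24.1041 = 16.4224
  (16 − 33.6548)²/33.6548 = 9.2614
  (42 − 30.7151)²/30.7151 = 4.1461
  (19 − 29.3315)²/29.3315 = 3.6391
  (40 − 40.9534)²/40.9534 = 0.0222
χ² = 1.4859 + 1.7403 + 4.7180 + 0.1990 + 16.4224 + 9.2614 + 4.1461 + 3.6391 + 0.0222 = 41.634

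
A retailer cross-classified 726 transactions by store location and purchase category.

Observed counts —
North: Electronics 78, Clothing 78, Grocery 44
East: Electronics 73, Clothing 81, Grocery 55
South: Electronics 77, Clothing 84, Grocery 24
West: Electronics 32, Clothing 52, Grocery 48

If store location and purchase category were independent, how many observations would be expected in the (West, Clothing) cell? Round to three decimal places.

53.636

Row total (West) = 132; column total (Clothing) = 295; grand total N = 726.
Expected count = (row total × column total) / N = 132 × 295 / 726 = 53.636.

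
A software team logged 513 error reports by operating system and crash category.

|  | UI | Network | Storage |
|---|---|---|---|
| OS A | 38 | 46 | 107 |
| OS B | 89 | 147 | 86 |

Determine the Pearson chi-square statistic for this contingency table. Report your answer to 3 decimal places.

45.110

Row totals: 191, 322. Column totals: 127, 193, 193. Grand total N = 513.
Expected counts (row total × column total / N):
  OS A, UI: 191×127/513 = 47.2846
  OS A, Network: 191×193/513 = 71.8577
  OS A, Storage: 191×193/513 = 71.8577
  OS B, UI: 322×127/513 = 79.7154
  OS B, Network: 322×193/513 = 121.1423
  OS B, Storage: 322×193/513 = 121.1423
Contributions (O − E)²/E:
  (38 − 47.2846)²/47.2846 = 1.8231
  (46 − 71.8577)²/71.8577 = 9.3048
  (107 − 71.8577)²/71.8577 = 17.1865
  (89 − 79.7154)²/79.7154 = 1.0814
  (147 − 121.1423)²/121.1423 = 5.5193
  (86 − 121.1423)²/121.1423 = 10.1945
χ² = 1.8231 + 9.3048 + 17.1865 + 1.0814 + 5.5193 + 10.1945 = 45.110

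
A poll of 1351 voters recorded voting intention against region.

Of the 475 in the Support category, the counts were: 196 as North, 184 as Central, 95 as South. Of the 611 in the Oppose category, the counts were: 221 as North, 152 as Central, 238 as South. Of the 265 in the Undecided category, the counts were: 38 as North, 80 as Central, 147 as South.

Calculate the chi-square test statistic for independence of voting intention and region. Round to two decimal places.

119.30

Row totals: 475, 611, 265. Column totals: 455, 416, 480. Grand total N = 1351.
Expected counts (row total × column total / N):
  Support, North: 475×455/1351 = 159.974
  Support, Central: 475×416/1351 = 146.262
  Support, South: 475×480/1351 = 168.764
  Oppose, North: 611×455/1351 = 205.777
  Oppose, Central: 611×416/1351 = 188.139
  Oppose, South: 611×480/1351 = 217.084
  Undecided, North: 265×455/1351 = 89.249
  Undecided, Central: 265×416/1351 = 81.599
  Undecided, South: 265×480/1351 = 94.152
Contributions (O − E)²/E:
  (196 − 159.974)²/159.974 = 8.1130
  (184 − 146.262)²/146.262 = 9.7370
  (95 − 168.764)²/168.764 = 32.2410
  (221 − 205.777)²/205.777 = 1.1262
  (152 − 188.139)²/188.139 = 6.9418
  (238 − 217.084)²/217.084 = 2.0153
  (38 − 89.249)²/89.249 = 29.4285
  (80 − 81.599)²/81.599 = 0.0313
  (147 − 94.152)²/94.152 = 29.6639
χ² = 8.1130 + 9.7370 + 32.2410 + 1.1262 + 6.9418 + 2.0153 + 29.4285 + 0.0313 + 29.6639 = 119.30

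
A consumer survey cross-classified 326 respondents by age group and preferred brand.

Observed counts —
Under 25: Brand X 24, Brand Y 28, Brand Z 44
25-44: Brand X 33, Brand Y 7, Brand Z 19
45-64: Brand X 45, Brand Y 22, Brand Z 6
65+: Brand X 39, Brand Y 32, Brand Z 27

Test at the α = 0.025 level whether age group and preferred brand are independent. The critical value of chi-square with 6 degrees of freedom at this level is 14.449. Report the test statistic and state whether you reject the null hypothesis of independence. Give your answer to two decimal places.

Row totals: 96, 59, 73, 98. Column totals: 141, 89, 96. Grand total N = 326.
Expected counts (row total × column total / N):
  Under 25, Brand X: 96×141/326 = 41.521
  Under 25, Brand Y: 96×89/326 = 26.209
  Under 25, Brand Z: 96×96/326 = 28.270
  25-44, Brand X: 59×141/326 = 25.518
  25-44, Brand Y: 59×89/326 = 16.107
  25-44, Brand Z: 59×96/326 = 17.374
  45-64, Brand X: 73×141/326 = 31.574
  45-64, Brand Y: 73×89/326 = 19.929
  45-64, Brand Z: 73×96/326 = 21.497
  65+, Brand X: 98×141/326 = 42.387
  65+, Brand Y: 98×89/326 = 26.755
  65+, Brand Z: 98×96/326 = 28.859
Contributions (O − E)²/E:
  (24 − 41.521)²/41.521 = 7.3935
  (28 − 26.209)²/26.209 = 0.1224
  (44 − 28.270)²/28.270 = 8.7525
  (33 − 25.518)²/25.518 = 2.1938
  (7 − 16.107)²/16.107 = 5.1492
  (19 − 17.374)²/17.374 = 0.1522
  (45 − 31.574)²/31.574 = 5.7090
  (22 − 19.929)²/19.929 = 0.2152
  (6 − 21.497)²/21.497 = 11.1717
  (39 − 42.387)²/42.387 = 0.2706
  (32 − 26.755)²/26.755 = 1.0282
  (27 − 28.859)²/28.859 = 0.1198
χ² = 7.3935 + 0.1224 + 8.7525 + 2.1938 + 5.1492 + 0.1522 + 5.7090 + 0.2152 + 11.1717 + 0.2706 + 1.0282 + 0.1198 = 42.28
df = (4−1)(3−1) = 6. Since 42.28 > 14.449, reject the null hypothesis of independence at α = 0.025.

42.28; reject H₀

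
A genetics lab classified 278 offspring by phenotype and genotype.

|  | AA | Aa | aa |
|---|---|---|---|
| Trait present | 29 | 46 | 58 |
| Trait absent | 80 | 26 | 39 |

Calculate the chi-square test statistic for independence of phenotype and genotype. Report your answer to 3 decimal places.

32.683

Row totals: 133, 145. Column totals: 109, 72, 97. Grand total N = 278.
Expected counts (row total × column total / N):
  Trait present, AA: 133×109/278 = 52.14748
  Trait present, Aa: 133×72/278 = 34.44604
  Trait present, aa: 133×97/278 = 46.40647
  Trait absent, AA: 145×109/278 = 56.85252
  Trait absent, Aa: 145×72/278 = 37.55396
  Trait absent, aa: 145×97/278 = 50.59353
Contributions (O − E)²/E:
  (29 − 52.14748)²/52.14748 = 10.2748
  (46 − 34.44604)²/34.44604 = 3.8755
  (58 − 46.40647)²/46.40647 = 2.8964
  (80 − 56.85252)²/56.85252 = 9.4245
  (26 − 37.55396)²/37.55396 = 3.5547
  (39 − 50.59353)²/50.59353 = 2.6567
χ² = 10.2748 + 3.8755 + 2.8964 + 9.4245 + 3.5547 + 2.6567 = 32.683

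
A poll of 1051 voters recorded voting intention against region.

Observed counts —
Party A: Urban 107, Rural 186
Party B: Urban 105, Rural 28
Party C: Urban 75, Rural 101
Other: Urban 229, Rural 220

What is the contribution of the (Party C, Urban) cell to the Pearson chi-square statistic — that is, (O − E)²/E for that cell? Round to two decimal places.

Row total (Party C) = 176; column total (Urban) = 516; N = 1051.
Expected count E = 176 × 516 / 1051 = 86.409.
Contribution = (O − E)²/E = (75 − 86.409)² / 86.409 = 1.51.

1.51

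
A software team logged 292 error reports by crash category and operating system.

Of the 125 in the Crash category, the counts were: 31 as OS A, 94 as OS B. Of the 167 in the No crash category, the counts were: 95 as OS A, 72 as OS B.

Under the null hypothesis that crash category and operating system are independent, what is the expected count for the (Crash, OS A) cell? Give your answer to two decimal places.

53.94

Row total (Crash) = 125; column total (OS A) = 126; grand total N = 292.
Expected count = (row total × column total) / N = 125 × 126 / 292 = 53.94.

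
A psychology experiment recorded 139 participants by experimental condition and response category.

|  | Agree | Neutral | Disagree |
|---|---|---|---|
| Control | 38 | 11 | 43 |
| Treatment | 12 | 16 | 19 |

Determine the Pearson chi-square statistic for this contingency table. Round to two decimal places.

Row totals: 92, 47. Column totals: 50, 27, 62. Grand total N = 139.
Expected counts (row total × column total / N):
  Control, Agree: 92×50/139 = 33.094
  Control, Neutral: 92×27/139 = 17.871
  Control, Disagree: 92×62/139 = 41.036
  Treatment, Agree: 47×50/139 = 16.906
  Treatment, Neutral: 47×27/139 = 9.129
  Treatment, Disagree: 47×62/139 = 20.964
Contributions (O − E)²/E:
  (38 − 33.094)²/33.094 = 0.7273
  (11 − 17.871)²/17.871 = 2.6417
  (43 − 41.036)²/41.036 = 0.0940
  (12 − 16.906)²/16.906 = 1.4237
  (16 − 9.129)²/9.129 = 5.1715
  (19 − 20.964)²/20.964 = 0.1840
χ² = 0.7273 + 2.6417 + 0.0940 + 1.4237 + 5.1715 + 0.1840 = 10.24

10.24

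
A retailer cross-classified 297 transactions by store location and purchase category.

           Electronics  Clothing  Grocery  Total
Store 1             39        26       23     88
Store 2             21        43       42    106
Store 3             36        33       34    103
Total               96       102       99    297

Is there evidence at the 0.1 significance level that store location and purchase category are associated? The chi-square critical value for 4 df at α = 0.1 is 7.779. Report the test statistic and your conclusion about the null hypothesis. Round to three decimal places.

13.844; reject H₀

Grand total N = 297.
Expected counts (row total × column total / N):
  Store 1, Electronics: 88×96/297 = 28.4444
  Store 1, Clothing: 88×102/297 = 30.2222
  Store 1, Grocery: 88×99/297 = 29.3333
  Store 2, Electronics: 106×96/297 = 34.2626
  Store 2, Clothing: 106×102/297 = 36.4040
  Store 2, Grocery: 106×99/297 = 35.3333
  Store 3, Electronics: 103×96/297 = 33.2929
  Store 3, Clothing: 103×102/297 = 35.3737
  Store 3, Grocery: 103×99/297 = 34.3333
Contributions (O − E)²/E:
  (39 − 28.4444)²/28.4444 = 3.9171
  (26 − 30.2222)²/30.2222 = 0.5899
  (23 − 29.3333)²/29.3333 = 1.3674
  (21 − 34.2626)²/34.2626 = 5.1338
  (43 − 36.4040)²/36.4040 = 1.1951
  (42 − 35.3333)²/35.3333 = 1.2579
  (36 − 33.2929)²/33.2929 = 0.2201
  (33 − 35.3737)²/35.3737 = 0.1593
  (34 − 34.3333)²/34.3333 = 0.0032
χ² = 3.9171 + 0.5899 + 1.3674 + 5.1338 + 1.1951 + 1.2579 + 0.2201 + 0.1593 + 0.0032 = 13.844
df = (3−1)(3−1) = 4. Since 13.844 > 7.779, reject the null hypothesis of independence at α = 0.1.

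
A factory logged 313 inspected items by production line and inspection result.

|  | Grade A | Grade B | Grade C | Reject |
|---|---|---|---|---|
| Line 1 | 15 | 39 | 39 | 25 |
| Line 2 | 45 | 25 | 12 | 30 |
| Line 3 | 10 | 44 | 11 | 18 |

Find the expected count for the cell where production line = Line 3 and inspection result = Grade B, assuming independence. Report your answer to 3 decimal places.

28.639

Row total (Line 3) = 83; column total (Grade B) = 108; grand total N = 313.
Expected count = (row total × column total) / N = 83 × 108 / 313 = 28.639.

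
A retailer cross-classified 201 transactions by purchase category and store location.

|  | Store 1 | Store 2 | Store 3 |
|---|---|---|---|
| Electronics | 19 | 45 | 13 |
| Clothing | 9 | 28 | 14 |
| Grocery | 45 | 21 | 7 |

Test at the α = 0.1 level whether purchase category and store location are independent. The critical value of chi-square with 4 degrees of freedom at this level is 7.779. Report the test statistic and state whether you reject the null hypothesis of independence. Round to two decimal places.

Row totals: 77, 51, 73. Column totals: 73, 94, 34. Grand total N = 201.
Expected counts (row total × column total / N):
  Electronics, Store 1: 77×73/201 = 27.965
  Electronics, Store 2: 77×94/201 = 36.010
  Electronics, Store 3: 77×34/201 = 13.025
  Clothing, Store 1: 51×73/201 = 18.522
  Clothing, Store 2: 51×94/201 = 23.851
  Clothing, Store 3: 51×34/201 = 8.627
  Grocery, Store 1: 73×73/201 = 26.512
  Grocery, Store 2: 73×94/201 = 34.139
  Grocery, Store 3: 73×34/201 = 12.348
Contributions (O − E)²/E:
  (19 − 27.965)²/27.965 = 2.8740
  (45 − 36.010)²/36.010 = 2.2444
  (13 − 13.025)²/13.025 = 0.0000
  (9 − 18.522)²/18.522 = 4.8952
  (28 − 23.851)²/23.851 = 0.7217
  (14 − 8.627)²/8.627 = 3.3464
  (45 − 26.512)²/26.512 = 12.8925
  (21 − 34.139)²/34.139 = 5.0568
  (7 − 12.348)²/12.348 = 2.3163
χ² = 2.8740 + 2.2444 + 0.0000 + 4.8952 + 0.7217 + 3.3464 + 12.8925 + 5.0568 + 2.3163 = 34.35
df = (3−1)(3−1) = 4. Since 34.35 > 7.779, reject the null hypothesis of independence at α = 0.1.

34.35; reject H₀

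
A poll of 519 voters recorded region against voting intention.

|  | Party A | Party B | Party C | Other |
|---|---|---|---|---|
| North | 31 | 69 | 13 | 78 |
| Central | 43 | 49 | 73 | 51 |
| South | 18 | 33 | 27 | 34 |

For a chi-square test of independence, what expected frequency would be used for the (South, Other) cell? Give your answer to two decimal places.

Row total (South) = 112; column total (Other) = 163; grand total N = 519.
Expected count = (row total × column total) / N = 112 × 163 / 519 = 35.18.

35.18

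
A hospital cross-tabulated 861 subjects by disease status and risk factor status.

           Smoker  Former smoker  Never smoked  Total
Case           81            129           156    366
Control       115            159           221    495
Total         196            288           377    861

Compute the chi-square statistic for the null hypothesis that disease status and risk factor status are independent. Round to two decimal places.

Grand total N = 861.
Expected counts (row total × column total / N):
  Case, Smoker: 366×196/861 = 83.317
  Case, Former smoker: 366×288/861 = 122.425
  Case, Never smoked: 366×377/861 = 160.258
  Control, Smoker: 495×196/861 = 112.683
  Control, Former smoker: 495×288/861 = 165.575
  Control, Never smoked: 495×377/861 = 216.742
Contributions (O − E)²/E:
  (81 − 83.317)²/83.317 = 0.0644
  (129 − 122.425)²/122.425 = 0.3531
  (156 − 160.258)²/160.258 = 0.1131
  (115 − 112.683)²/112.683 = 0.0476
  (159 − 165.575)²/165.575 = 0.2611
  (221 − 216.742)²/216.742 = 0.0837
χ² = 0.0644 + 0.3531 + 0.1131 + 0.0476 + 0.2611 + 0.0837 = 0.92

0.92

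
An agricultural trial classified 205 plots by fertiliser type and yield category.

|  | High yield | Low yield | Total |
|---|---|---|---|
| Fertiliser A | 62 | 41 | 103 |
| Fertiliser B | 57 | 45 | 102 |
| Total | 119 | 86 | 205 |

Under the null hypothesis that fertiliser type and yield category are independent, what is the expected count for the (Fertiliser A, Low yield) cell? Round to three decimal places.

43.210

Row total (Fertiliser A) = 103; column total (Low yield) = 86; grand total N = 205.
Expected count = (row total × column total) / N = 103 × 86 / 205 = 43.210.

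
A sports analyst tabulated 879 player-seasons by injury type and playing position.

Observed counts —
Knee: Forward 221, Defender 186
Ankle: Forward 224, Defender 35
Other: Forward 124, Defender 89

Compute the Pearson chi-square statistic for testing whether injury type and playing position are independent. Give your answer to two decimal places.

Row totals: 407, 259, 213. Column totals: 569, 310. Grand total N = 879.
Expected counts (row total × column total / N):
  Knee, Forward: 407×569/879 = 263.4619
  Knee, Defender: 407×310/879 = 143.5381
  Ankle, Forward: 259×569/879 = 167.6576
  Ankle, Defender: 259×310/879 = 91.3424
  Other, Forward: 213×569/879 = 137.8805
  Other, Defender: 213×310/879 = 75.1195
Contributions (O − E)²/E:
  (221 − 263.4619)²/263.4619 = 6.8435
  (186 − 143.5381)²/143.5381 = 12.5612
  (224 − 167.6576)²/167.6576 = 18.9342
  (35 − 91.3424)²/91.3424 = 34.7535
  (124 − 137.8805)²/137.8805 = 1.3974
  (89 − 75.1195)²/75.1195 = 2.5648
χ² = 6.8435 + 12.5612 + 18.9342 + 34.7535 + 1.3974 + 2.5648 = 77.05

77.05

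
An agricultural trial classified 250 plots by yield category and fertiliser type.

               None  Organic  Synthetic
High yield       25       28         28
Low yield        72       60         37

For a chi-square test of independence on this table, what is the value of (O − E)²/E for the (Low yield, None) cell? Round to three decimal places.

Row total (Low yield) = 169; column total (None) = 97; N = 250.
Expected count E = 169 × 97 / 250 = 65.5720.
Contribution = (O − E)²/E = (72 − 65.5720)² / 65.5720 = 0.630.

0.630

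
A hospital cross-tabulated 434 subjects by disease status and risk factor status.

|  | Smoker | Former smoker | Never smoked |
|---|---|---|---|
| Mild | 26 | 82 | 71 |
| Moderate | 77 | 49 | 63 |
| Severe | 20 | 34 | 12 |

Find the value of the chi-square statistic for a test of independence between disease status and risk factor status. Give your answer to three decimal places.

42.314

Row totals: 179, 189, 66. Column totals: 123, 165, 146. Grand total N = 434.
Expected counts (row total × column total / N):
  Mild, Smoker: 179×123/434 = 50.7304
  Mild, Former smoker: 179×165/434 = 68.0530
  Mild, Never smoked: 179×146/434 = 60.2166
  Moderate, Smoker: 189×123/434 = 53.5645
  Moderate, Former smoker: 189×165/434 = 71.8548
  Moderate, Never smoked: 189×146/434 = 63.5806
  Severe, Smoker: 66×123/434 = 18.7051
  Severe, Former smoker: 66×165/434 = 25.0922
  Severe, Never smoked: 66×146/434 = 22.2028
Contributions (O − E)²/E:
  (26 − 50.7304)²/50.7304 = 12.0557
  (82 − 68.0530)²/68.0530 = 2.8583
  (71 − 60.2166)²/60.2166 = 1.9311
  (77 − 53.5645)²/53.5645 = 10.2535
  (49 − 71.8548)²/71.8548 = 7.2694
  (63 − 63.5806)²/63.5806 = 0.0053
  (20 − 18.7051)²/18.7051 = 0.0896
  (34 − 25.0922)²/25.0922 = 3.1623
  (12 − 22.2028)²/22.2028 = 4.6885
χ² = 12.0557 + 2.8583 + 1.9311 + 10.2535 + 7.2694 + 0.0053 + 0.0896 + 3.1623 + 4.6885 = 42.314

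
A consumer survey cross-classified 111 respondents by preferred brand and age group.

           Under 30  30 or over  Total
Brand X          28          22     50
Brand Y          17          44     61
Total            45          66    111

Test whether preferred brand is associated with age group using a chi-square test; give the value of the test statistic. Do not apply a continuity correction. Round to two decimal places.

Grand total N = 111.
Expected counts (row total × column total / N):
  Brand X, Under 30: 50×45/111 = 20.270
  Brand X, 30 or over: 50×66/111 = 29.730
  Brand Y, Under 30: 61×45/111 = 24.730
  Brand Y, 30 or over: 61×66/111 = 36.270
Contributions (O − E)²/E:
  (28 − 20.270)²/20.270 = 2.9478
  (22 − 29.730)²/29.730 = 2.0099
  (17 − 24.730)²/24.730 = 2.4162
  (44 − 36.270)²/36.270 = 1.6474
χ² = 2.9478 + 2.0099 + 2.4162 + 1.6474 = 9.02

9.02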